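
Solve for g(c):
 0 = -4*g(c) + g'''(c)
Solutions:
 g(c) = C3*exp(2^(2/3)*c) + (C1*sin(2^(2/3)*sqrt(3)*c/2) + C2*cos(2^(2/3)*sqrt(3)*c/2))*exp(-2^(2/3)*c/2)


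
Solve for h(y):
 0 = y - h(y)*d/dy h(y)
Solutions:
 h(y) = -sqrt(C1 + y^2)
 h(y) = sqrt(C1 + y^2)


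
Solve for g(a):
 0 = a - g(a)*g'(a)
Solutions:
 g(a) = -sqrt(C1 + a^2)
 g(a) = sqrt(C1 + a^2)


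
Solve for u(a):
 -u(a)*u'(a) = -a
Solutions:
 u(a) = -sqrt(C1 + a^2)
 u(a) = sqrt(C1 + a^2)


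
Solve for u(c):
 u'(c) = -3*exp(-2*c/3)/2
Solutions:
 u(c) = C1 + 9*exp(-2*c/3)/4


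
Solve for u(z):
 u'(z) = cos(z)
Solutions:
 u(z) = C1 + sin(z)


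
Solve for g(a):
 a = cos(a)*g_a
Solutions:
 g(a) = C1 + Integral(a/cos(a), a)


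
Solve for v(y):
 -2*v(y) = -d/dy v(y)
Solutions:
 v(y) = C1*exp(2*y)


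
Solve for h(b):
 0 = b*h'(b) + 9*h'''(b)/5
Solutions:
 h(b) = C1 + Integral(C2*airyai(-15^(1/3)*b/3) + C3*airybi(-15^(1/3)*b/3), b)


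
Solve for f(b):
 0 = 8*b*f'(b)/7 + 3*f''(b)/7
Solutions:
 f(b) = C1 + C2*erf(2*sqrt(3)*b/3)


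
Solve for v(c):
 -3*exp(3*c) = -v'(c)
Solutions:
 v(c) = C1 + exp(3*c)


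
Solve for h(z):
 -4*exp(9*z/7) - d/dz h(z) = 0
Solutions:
 h(z) = C1 - 28*exp(9*z/7)/9


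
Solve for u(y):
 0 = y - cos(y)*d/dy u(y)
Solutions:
 u(y) = C1 + Integral(y/cos(y), y)


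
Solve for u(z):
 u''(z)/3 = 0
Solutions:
 u(z) = C1 + C2*z


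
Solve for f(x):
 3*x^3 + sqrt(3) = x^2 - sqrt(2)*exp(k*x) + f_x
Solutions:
 f(x) = C1 + 3*x^4/4 - x^3/3 + sqrt(3)*x + sqrt(2)*exp(k*x)/k


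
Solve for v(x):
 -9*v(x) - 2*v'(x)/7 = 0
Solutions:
 v(x) = C1*exp(-63*x/2)


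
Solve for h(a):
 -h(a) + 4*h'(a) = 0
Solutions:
 h(a) = C1*exp(a/4)


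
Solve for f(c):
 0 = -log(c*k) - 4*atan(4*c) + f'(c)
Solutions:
 f(c) = C1 + c*log(c*k) + 4*c*atan(4*c) - c - log(16*c^2 + 1)/2


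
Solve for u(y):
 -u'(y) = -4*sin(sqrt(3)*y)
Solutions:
 u(y) = C1 - 4*sqrt(3)*cos(sqrt(3)*y)/3


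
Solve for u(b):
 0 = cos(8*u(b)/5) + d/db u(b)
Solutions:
 b - 5*log(sin(8*u(b)/5) - 1)/16 + 5*log(sin(8*u(b)/5) + 1)/16 = C1


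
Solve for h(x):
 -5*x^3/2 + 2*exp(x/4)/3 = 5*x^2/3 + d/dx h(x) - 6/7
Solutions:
 h(x) = C1 - 5*x^4/8 - 5*x^3/9 + 6*x/7 + 8*exp(x/4)/3


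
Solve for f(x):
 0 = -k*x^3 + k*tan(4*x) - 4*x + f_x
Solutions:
 f(x) = C1 + k*x^4/4 + k*log(cos(4*x))/4 + 2*x^2


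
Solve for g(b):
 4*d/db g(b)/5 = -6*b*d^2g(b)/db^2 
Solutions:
 g(b) = C1 + C2*b^(13/15)


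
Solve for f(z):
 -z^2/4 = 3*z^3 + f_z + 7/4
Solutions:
 f(z) = C1 - 3*z^4/4 - z^3/12 - 7*z/4


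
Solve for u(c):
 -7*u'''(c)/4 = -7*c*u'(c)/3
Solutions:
 u(c) = C1 + Integral(C2*airyai(6^(2/3)*c/3) + C3*airybi(6^(2/3)*c/3), c)


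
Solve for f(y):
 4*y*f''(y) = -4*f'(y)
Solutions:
 f(y) = C1 + C2*log(y)


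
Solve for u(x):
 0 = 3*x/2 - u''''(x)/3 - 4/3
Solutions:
 u(x) = C1 + C2*x + C3*x^2 + C4*x^3 + 3*x^5/80 - x^4/6


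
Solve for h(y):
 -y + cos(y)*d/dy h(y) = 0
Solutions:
 h(y) = C1 + Integral(y/cos(y), y)


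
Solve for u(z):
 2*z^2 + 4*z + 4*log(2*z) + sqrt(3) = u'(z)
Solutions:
 u(z) = C1 + 2*z^3/3 + 2*z^2 + 4*z*log(z) - 4*z + sqrt(3)*z + z*log(16)


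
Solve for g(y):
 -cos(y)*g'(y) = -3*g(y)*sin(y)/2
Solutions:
 g(y) = C1/cos(y)^(3/2)


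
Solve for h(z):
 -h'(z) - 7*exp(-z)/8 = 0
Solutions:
 h(z) = C1 + 7*exp(-z)/8


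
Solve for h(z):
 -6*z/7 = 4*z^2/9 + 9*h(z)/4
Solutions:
 h(z) = 8*z*(-14*z - 27)/567


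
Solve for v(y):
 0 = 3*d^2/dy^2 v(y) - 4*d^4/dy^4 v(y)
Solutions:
 v(y) = C1 + C2*y + C3*exp(-sqrt(3)*y/2) + C4*exp(sqrt(3)*y/2)


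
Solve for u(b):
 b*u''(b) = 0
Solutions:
 u(b) = C1 + C2*b


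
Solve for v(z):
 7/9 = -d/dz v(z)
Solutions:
 v(z) = C1 - 7*z/9


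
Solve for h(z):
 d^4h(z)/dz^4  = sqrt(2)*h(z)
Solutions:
 h(z) = C1*exp(-2^(1/8)*z) + C2*exp(2^(1/8)*z) + C3*sin(2^(1/8)*z) + C4*cos(2^(1/8)*z)


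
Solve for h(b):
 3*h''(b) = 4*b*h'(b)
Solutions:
 h(b) = C1 + C2*erfi(sqrt(6)*b/3)


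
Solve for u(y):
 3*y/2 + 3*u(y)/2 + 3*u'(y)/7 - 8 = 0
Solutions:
 u(y) = C1*exp(-7*y/2) - y + 118/21


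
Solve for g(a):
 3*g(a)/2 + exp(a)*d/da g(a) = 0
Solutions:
 g(a) = C1*exp(3*exp(-a)/2)


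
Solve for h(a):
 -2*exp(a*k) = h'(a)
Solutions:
 h(a) = C1 - 2*exp(a*k)/k


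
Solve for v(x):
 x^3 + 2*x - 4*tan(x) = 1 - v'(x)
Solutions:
 v(x) = C1 - x^4/4 - x^2 + x - 4*log(cos(x))


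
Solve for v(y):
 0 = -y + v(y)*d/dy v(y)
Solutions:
 v(y) = -sqrt(C1 + y^2)
 v(y) = sqrt(C1 + y^2)


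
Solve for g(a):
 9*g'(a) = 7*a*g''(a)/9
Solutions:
 g(a) = C1 + C2*a^(88/7)


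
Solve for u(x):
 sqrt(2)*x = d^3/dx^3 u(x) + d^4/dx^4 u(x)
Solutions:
 u(x) = C1 + C2*x + C3*x^2 + C4*exp(-x) + sqrt(2)*x^4/24 - sqrt(2)*x^3/6


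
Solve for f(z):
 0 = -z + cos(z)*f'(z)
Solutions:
 f(z) = C1 + Integral(z/cos(z), z)


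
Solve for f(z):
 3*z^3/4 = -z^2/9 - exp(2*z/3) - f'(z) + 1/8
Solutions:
 f(z) = C1 - 3*z^4/16 - z^3/27 + z/8 - 3*exp(2*z/3)/2


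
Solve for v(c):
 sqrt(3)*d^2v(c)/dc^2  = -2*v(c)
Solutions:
 v(c) = C1*sin(sqrt(2)*3^(3/4)*c/3) + C2*cos(sqrt(2)*3^(3/4)*c/3)


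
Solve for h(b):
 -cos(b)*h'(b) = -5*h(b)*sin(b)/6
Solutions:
 h(b) = C1/cos(b)^(5/6)


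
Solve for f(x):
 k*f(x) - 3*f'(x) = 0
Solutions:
 f(x) = C1*exp(k*x/3)


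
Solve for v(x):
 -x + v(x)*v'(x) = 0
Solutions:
 v(x) = -sqrt(C1 + x^2)
 v(x) = sqrt(C1 + x^2)


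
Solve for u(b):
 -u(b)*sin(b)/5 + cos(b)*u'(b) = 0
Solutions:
 u(b) = C1/cos(b)^(1/5)


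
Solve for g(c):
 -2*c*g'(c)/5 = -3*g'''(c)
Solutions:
 g(c) = C1 + Integral(C2*airyai(15^(2/3)*2^(1/3)*c/15) + C3*airybi(15^(2/3)*2^(1/3)*c/15), c)


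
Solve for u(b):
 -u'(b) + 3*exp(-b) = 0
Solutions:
 u(b) = C1 - 3*exp(-b)


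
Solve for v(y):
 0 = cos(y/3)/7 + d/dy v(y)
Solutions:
 v(y) = C1 - 3*sin(y/3)/7


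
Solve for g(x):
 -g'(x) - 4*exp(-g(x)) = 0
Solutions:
 g(x) = log(C1 - 4*x)


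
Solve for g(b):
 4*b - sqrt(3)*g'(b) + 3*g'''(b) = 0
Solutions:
 g(b) = C1 + C2*exp(-3^(3/4)*b/3) + C3*exp(3^(3/4)*b/3) + 2*sqrt(3)*b^2/3


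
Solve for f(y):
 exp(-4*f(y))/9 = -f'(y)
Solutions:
 f(y) = log(-I*(C1 - 4*y/9)^(1/4))
 f(y) = log(I*(C1 - 4*y/9)^(1/4))
 f(y) = log(-(C1 - 4*y/9)^(1/4))
 f(y) = log(C1 - 4*y/9)/4


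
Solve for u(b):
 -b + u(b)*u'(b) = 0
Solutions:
 u(b) = -sqrt(C1 + b^2)
 u(b) = sqrt(C1 + b^2)


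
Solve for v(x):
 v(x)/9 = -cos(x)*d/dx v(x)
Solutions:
 v(x) = C1*(sin(x) - 1)^(1/18)/(sin(x) + 1)^(1/18)


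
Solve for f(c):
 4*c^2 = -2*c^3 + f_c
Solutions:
 f(c) = C1 + c^4/2 + 4*c^3/3


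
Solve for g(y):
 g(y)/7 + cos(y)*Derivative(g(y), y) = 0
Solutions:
 g(y) = C1*(sin(y) - 1)^(1/14)/(sin(y) + 1)^(1/14)


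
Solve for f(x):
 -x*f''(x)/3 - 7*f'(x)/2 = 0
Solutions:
 f(x) = C1 + C2/x^(19/2)


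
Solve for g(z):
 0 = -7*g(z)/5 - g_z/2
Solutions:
 g(z) = C1*exp(-14*z/5)


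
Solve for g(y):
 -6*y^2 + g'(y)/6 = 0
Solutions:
 g(y) = C1 + 12*y^3


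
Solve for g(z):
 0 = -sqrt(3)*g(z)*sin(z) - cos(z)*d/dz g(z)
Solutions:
 g(z) = C1*cos(z)^(sqrt(3))


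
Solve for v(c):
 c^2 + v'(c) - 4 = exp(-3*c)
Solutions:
 v(c) = C1 - c^3/3 + 4*c - exp(-3*c)/3


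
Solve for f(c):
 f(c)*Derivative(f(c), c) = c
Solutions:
 f(c) = -sqrt(C1 + c^2)
 f(c) = sqrt(C1 + c^2)


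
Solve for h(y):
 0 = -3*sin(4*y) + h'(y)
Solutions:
 h(y) = C1 - 3*cos(4*y)/4


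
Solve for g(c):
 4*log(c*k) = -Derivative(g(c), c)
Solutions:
 g(c) = C1 - 4*c*log(c*k) + 4*c


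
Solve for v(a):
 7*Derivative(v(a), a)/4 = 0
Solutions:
 v(a) = C1


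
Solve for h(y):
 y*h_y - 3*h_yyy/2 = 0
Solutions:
 h(y) = C1 + Integral(C2*airyai(2^(1/3)*3^(2/3)*y/3) + C3*airybi(2^(1/3)*3^(2/3)*y/3), y)


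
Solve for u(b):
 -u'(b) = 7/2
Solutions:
 u(b) = C1 - 7*b/2


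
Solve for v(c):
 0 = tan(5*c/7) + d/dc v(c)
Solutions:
 v(c) = C1 + 7*log(cos(5*c/7))/5


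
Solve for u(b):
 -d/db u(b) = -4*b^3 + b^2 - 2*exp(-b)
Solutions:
 u(b) = C1 + b^4 - b^3/3 - 2*exp(-b)


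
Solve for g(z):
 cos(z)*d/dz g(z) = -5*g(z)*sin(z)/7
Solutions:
 g(z) = C1*cos(z)^(5/7)


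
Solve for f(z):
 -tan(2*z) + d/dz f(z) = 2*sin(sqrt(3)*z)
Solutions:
 f(z) = C1 - log(cos(2*z))/2 - 2*sqrt(3)*cos(sqrt(3)*z)/3


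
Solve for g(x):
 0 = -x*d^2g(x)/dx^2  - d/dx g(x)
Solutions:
 g(x) = C1 + C2*log(x)


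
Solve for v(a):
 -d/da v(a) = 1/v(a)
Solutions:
 v(a) = -sqrt(C1 - 2*a)
 v(a) = sqrt(C1 - 2*a)


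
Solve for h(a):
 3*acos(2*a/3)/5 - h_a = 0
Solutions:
 h(a) = C1 + 3*a*acos(2*a/3)/5 - 3*sqrt(9 - 4*a^2)/10


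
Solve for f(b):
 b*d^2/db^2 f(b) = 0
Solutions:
 f(b) = C1 + C2*b


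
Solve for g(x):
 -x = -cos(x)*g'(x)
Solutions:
 g(x) = C1 + Integral(x/cos(x), x)


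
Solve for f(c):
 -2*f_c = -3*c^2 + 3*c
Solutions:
 f(c) = C1 + c^3/2 - 3*c^2/4


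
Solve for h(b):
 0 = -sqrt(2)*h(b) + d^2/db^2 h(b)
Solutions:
 h(b) = C1*exp(-2^(1/4)*b) + C2*exp(2^(1/4)*b)


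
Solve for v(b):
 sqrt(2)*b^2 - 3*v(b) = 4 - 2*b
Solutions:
 v(b) = sqrt(2)*b^2/3 + 2*b/3 - 4/3


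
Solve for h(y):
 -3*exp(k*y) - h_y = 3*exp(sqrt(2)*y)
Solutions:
 h(y) = C1 - 3*sqrt(2)*exp(sqrt(2)*y)/2 - 3*exp(k*y)/k


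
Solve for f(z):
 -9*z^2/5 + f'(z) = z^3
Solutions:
 f(z) = C1 + z^4/4 + 3*z^3/5


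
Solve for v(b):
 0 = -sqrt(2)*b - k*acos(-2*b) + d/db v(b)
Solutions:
 v(b) = C1 + sqrt(2)*b^2/2 + k*(b*acos(-2*b) + sqrt(1 - 4*b^2)/2)


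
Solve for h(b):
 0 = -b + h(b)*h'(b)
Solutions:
 h(b) = -sqrt(C1 + b^2)
 h(b) = sqrt(C1 + b^2)


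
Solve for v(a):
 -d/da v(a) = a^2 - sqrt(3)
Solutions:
 v(a) = C1 - a^3/3 + sqrt(3)*a


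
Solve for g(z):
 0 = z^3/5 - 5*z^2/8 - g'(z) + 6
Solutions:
 g(z) = C1 + z^4/20 - 5*z^3/24 + 6*z


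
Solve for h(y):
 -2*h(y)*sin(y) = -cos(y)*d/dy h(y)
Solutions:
 h(y) = C1/cos(y)^2


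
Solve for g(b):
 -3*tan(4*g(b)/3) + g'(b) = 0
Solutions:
 g(b) = -3*asin(C1*exp(4*b))/4 + 3*pi/4
 g(b) = 3*asin(C1*exp(4*b))/4


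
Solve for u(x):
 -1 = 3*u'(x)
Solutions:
 u(x) = C1 - x/3


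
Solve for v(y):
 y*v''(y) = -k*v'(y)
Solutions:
 v(y) = C1 + y^(1 - re(k))*(C2*sin(log(y)*Abs(im(k))) + C3*cos(log(y)*im(k)))


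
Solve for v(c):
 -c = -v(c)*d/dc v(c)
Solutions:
 v(c) = -sqrt(C1 + c^2)
 v(c) = sqrt(C1 + c^2)


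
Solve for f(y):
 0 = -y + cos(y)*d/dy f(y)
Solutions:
 f(y) = C1 + Integral(y/cos(y), y)


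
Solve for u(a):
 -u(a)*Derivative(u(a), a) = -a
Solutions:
 u(a) = -sqrt(C1 + a^2)
 u(a) = sqrt(C1 + a^2)


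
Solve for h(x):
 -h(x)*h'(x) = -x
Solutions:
 h(x) = -sqrt(C1 + x^2)
 h(x) = sqrt(C1 + x^2)


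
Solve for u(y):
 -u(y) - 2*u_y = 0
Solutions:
 u(y) = C1*exp(-y/2)


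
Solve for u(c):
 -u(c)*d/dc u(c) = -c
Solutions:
 u(c) = -sqrt(C1 + c^2)
 u(c) = sqrt(C1 + c^2)


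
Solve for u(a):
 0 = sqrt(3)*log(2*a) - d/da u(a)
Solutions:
 u(a) = C1 + sqrt(3)*a*log(a) - sqrt(3)*a + sqrt(3)*a*log(2)


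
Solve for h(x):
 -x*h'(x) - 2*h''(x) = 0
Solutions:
 h(x) = C1 + C2*erf(x/2)


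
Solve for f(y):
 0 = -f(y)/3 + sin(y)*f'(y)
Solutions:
 f(y) = C1*(cos(y) - 1)^(1/6)/(cos(y) + 1)^(1/6)


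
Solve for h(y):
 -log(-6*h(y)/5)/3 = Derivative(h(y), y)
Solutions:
 3*Integral(1/(log(-_y) - log(5) + log(6)), (_y, h(y))) = C1 - y


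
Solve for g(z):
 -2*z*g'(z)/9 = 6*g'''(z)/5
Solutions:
 g(z) = C1 + Integral(C2*airyai(-5^(1/3)*z/3) + C3*airybi(-5^(1/3)*z/3), z)


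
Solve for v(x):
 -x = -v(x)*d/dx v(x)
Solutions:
 v(x) = -sqrt(C1 + x^2)
 v(x) = sqrt(C1 + x^2)


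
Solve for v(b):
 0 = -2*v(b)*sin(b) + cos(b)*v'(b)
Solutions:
 v(b) = C1/cos(b)^2


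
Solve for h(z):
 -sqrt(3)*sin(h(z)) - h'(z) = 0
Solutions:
 h(z) = -acos((-C1 - exp(2*sqrt(3)*z))/(C1 - exp(2*sqrt(3)*z))) + 2*pi
 h(z) = acos((-C1 - exp(2*sqrt(3)*z))/(C1 - exp(2*sqrt(3)*z)))


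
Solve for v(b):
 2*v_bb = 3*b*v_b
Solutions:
 v(b) = C1 + C2*erfi(sqrt(3)*b/2)


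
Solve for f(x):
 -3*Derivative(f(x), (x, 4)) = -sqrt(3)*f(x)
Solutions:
 f(x) = C1*exp(-3^(7/8)*x/3) + C2*exp(3^(7/8)*x/3) + C3*sin(3^(7/8)*x/3) + C4*cos(3^(7/8)*x/3)


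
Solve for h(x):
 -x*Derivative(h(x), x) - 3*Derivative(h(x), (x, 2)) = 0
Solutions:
 h(x) = C1 + C2*erf(sqrt(6)*x/6)


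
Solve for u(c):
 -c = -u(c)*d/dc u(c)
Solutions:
 u(c) = -sqrt(C1 + c^2)
 u(c) = sqrt(C1 + c^2)


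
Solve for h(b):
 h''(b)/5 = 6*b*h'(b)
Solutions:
 h(b) = C1 + C2*erfi(sqrt(15)*b)


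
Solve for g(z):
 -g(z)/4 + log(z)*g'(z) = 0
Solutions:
 g(z) = C1*exp(li(z)/4)


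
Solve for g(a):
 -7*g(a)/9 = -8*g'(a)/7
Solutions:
 g(a) = C1*exp(49*a/72)


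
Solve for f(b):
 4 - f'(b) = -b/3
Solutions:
 f(b) = C1 + b^2/6 + 4*b


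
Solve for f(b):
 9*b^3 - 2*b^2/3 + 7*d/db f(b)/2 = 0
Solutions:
 f(b) = C1 - 9*b^4/14 + 4*b^3/63


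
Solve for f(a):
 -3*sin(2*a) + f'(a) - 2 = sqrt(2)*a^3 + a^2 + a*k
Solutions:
 f(a) = C1 + sqrt(2)*a^4/4 + a^3/3 + a^2*k/2 + 2*a - 3*cos(2*a)/2


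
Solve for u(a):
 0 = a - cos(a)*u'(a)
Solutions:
 u(a) = C1 + Integral(a/cos(a), a)


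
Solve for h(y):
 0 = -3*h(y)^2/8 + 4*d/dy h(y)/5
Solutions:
 h(y) = -32/(C1 + 15*y)


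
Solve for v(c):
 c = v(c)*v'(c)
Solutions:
 v(c) = -sqrt(C1 + c^2)
 v(c) = sqrt(C1 + c^2)


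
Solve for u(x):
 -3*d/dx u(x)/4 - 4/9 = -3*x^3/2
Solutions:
 u(x) = C1 + x^4/2 - 16*x/27


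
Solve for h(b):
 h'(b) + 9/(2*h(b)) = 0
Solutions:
 h(b) = -sqrt(C1 - 9*b)
 h(b) = sqrt(C1 - 9*b)


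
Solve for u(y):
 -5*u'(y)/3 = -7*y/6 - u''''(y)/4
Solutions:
 u(y) = C1 + C4*exp(20^(1/3)*3^(2/3)*y/3) + 7*y^2/20 + (C2*sin(20^(1/3)*3^(1/6)*y/2) + C3*cos(20^(1/3)*3^(1/6)*y/2))*exp(-20^(1/3)*3^(2/3)*y/6)


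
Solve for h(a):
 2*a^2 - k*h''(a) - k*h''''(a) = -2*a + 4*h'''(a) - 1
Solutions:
 h(a) = C1 + C2*a + C3*exp(a*(sqrt(4 - k^2) - 2)/k) + C4*exp(-a*(sqrt(4 - k^2) + 2)/k) + a^4/(6*k) + a^3*(1 - 8/k)/(3*k) + a^2*(-3/2 - 4/k + 32/k^2)/k


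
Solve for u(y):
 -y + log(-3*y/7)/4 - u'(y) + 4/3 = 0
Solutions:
 u(y) = C1 - y^2/2 + y*log(-y)/4 + y*(-3*log(7) + 3*log(3) + 13)/12


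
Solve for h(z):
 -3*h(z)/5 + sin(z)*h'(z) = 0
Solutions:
 h(z) = C1*(cos(z) - 1)^(3/10)/(cos(z) + 1)^(3/10)


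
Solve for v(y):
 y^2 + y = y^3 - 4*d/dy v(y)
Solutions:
 v(y) = C1 + y^4/16 - y^3/12 - y^2/8


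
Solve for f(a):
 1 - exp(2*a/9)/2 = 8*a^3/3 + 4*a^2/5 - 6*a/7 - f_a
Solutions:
 f(a) = C1 + 2*a^4/3 + 4*a^3/15 - 3*a^2/7 - a + 9*exp(2*a/9)/4


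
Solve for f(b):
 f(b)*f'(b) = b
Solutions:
 f(b) = -sqrt(C1 + b^2)
 f(b) = sqrt(C1 + b^2)


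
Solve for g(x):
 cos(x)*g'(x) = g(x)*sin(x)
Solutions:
 g(x) = C1/cos(x)


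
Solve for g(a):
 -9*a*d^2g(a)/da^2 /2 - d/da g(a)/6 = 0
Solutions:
 g(a) = C1 + C2*a^(26/27)


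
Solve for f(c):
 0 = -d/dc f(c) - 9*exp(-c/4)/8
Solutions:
 f(c) = C1 + 9*exp(-c/4)/2


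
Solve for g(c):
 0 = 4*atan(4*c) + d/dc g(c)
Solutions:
 g(c) = C1 - 4*c*atan(4*c) + log(16*c^2 + 1)/2


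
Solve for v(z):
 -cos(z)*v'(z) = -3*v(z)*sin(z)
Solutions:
 v(z) = C1/cos(z)^3


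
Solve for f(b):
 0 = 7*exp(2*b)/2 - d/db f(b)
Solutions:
 f(b) = C1 + 7*exp(2*b)/4


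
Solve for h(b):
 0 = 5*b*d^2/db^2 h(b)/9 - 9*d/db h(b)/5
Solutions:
 h(b) = C1 + C2*b^(106/25)


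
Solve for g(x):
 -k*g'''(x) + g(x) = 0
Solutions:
 g(x) = C1*exp(x*(1/k)^(1/3)) + C2*exp(x*(-1 + sqrt(3)*I)*(1/k)^(1/3)/2) + C3*exp(-x*(1 + sqrt(3)*I)*(1/k)^(1/3)/2)


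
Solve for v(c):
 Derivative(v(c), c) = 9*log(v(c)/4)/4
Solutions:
 4*Integral(1/(-log(_y) + 2*log(2)), (_y, v(c)))/9 = C1 - c


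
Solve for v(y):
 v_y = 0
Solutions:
 v(y) = C1


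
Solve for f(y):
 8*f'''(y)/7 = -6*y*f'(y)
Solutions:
 f(y) = C1 + Integral(C2*airyai(-42^(1/3)*y/2) + C3*airybi(-42^(1/3)*y/2), y)


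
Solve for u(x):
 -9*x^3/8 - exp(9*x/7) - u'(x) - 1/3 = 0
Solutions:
 u(x) = C1 - 9*x^4/32 - x/3 - 7*exp(9*x/7)/9


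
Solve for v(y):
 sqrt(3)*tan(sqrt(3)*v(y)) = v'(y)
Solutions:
 v(y) = sqrt(3)*(pi - asin(C1*exp(3*y)))/3
 v(y) = sqrt(3)*asin(C1*exp(3*y))/3


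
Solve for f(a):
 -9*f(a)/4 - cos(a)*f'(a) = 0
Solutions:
 f(a) = C1*(sin(a) - 1)^(9/8)/(sin(a) + 1)^(9/8)


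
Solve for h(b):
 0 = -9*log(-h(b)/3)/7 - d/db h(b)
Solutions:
 7*Integral(1/(log(-_y) - log(3)), (_y, h(b)))/9 = C1 - b


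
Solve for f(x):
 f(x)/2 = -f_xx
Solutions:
 f(x) = C1*sin(sqrt(2)*x/2) + C2*cos(sqrt(2)*x/2)


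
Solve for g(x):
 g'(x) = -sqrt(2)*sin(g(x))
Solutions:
 g(x) = -acos((-C1 - exp(2*sqrt(2)*x))/(C1 - exp(2*sqrt(2)*x))) + 2*pi
 g(x) = acos((-C1 - exp(2*sqrt(2)*x))/(C1 - exp(2*sqrt(2)*x)))


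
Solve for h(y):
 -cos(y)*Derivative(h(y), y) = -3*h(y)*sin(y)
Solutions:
 h(y) = C1/cos(y)^3


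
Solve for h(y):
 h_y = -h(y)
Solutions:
 h(y) = C1*exp(-y)


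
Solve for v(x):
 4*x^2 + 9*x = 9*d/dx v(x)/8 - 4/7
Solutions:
 v(x) = C1 + 32*x^3/27 + 4*x^2 + 32*x/63


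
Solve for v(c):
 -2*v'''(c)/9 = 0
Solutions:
 v(c) = C1 + C2*c + C3*c^2


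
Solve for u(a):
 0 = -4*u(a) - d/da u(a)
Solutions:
 u(a) = C1*exp(-4*a)


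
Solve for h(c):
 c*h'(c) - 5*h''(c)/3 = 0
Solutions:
 h(c) = C1 + C2*erfi(sqrt(30)*c/10)


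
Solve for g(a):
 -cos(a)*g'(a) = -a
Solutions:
 g(a) = C1 + Integral(a/cos(a), a)


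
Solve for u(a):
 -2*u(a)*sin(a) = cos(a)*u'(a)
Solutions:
 u(a) = C1*cos(a)^2


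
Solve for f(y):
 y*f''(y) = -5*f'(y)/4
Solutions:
 f(y) = C1 + C2/y^(1/4)


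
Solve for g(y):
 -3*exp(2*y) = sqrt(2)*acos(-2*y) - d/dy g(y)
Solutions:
 g(y) = C1 + sqrt(2)*(y*acos(-2*y) + sqrt(1 - 4*y^2)/2) + 3*exp(2*y)/2


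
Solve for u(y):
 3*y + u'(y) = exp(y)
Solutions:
 u(y) = C1 - 3*y^2/2 + exp(y)


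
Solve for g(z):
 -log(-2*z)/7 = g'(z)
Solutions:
 g(z) = C1 - z*log(-z)/7 + z*(1 - log(2))/7


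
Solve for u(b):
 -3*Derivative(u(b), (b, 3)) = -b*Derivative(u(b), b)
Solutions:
 u(b) = C1 + Integral(C2*airyai(3^(2/3)*b/3) + C3*airybi(3^(2/3)*b/3), b)


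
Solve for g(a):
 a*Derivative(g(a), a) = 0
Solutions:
 g(a) = C1


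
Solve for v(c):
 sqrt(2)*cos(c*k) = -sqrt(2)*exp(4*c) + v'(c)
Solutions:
 v(c) = C1 + sqrt(2)*exp(4*c)/4 + sqrt(2)*sin(c*k)/k


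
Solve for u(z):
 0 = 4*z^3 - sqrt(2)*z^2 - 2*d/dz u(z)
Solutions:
 u(z) = C1 + z^4/2 - sqrt(2)*z^3/6


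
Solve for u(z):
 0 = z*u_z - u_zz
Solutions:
 u(z) = C1 + C2*erfi(sqrt(2)*z/2)


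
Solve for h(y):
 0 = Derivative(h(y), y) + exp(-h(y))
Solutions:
 h(y) = log(C1 - y)


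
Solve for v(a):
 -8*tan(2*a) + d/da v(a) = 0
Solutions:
 v(a) = C1 - 4*log(cos(2*a))


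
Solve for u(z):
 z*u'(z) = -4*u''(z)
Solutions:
 u(z) = C1 + C2*erf(sqrt(2)*z/4)


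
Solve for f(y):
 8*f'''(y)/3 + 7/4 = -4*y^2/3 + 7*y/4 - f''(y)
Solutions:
 f(y) = C1 + C2*y + C3*exp(-3*y/8) - y^4/9 + 319*y^3/216 - 2741*y^2/216


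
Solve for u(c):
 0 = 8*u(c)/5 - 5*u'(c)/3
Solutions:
 u(c) = C1*exp(24*c/25)


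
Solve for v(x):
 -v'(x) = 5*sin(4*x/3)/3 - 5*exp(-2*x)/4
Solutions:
 v(x) = C1 + 5*cos(4*x/3)/4 - 5*exp(-2*x)/8


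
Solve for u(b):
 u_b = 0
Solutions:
 u(b) = C1


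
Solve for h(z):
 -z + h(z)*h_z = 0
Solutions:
 h(z) = -sqrt(C1 + z^2)
 h(z) = sqrt(C1 + z^2)


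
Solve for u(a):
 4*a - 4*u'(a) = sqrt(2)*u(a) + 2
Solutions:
 u(a) = C1*exp(-sqrt(2)*a/4) + 2*sqrt(2)*a - 8 - sqrt(2)


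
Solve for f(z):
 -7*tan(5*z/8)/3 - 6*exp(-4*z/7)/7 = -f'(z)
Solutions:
 f(z) = C1 + 28*log(tan(5*z/8)^2 + 1)/15 - 3*exp(-4*z/7)/2


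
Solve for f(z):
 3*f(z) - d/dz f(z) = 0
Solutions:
 f(z) = C1*exp(3*z)


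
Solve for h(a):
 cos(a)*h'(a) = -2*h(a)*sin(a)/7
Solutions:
 h(a) = C1*cos(a)^(2/7)


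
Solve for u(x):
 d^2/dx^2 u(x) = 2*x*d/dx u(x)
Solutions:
 u(x) = C1 + C2*erfi(x)


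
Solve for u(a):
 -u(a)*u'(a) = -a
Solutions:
 u(a) = -sqrt(C1 + a^2)
 u(a) = sqrt(C1 + a^2)


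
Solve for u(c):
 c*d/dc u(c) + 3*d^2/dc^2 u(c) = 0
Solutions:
 u(c) = C1 + C2*erf(sqrt(6)*c/6)


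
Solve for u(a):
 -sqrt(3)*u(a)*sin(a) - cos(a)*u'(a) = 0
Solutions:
 u(a) = C1*cos(a)^(sqrt(3))


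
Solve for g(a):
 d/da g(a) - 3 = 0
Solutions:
 g(a) = C1 + 3*a


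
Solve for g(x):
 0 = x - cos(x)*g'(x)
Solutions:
 g(x) = C1 + Integral(x/cos(x), x)


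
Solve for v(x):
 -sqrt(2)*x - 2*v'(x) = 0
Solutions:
 v(x) = C1 - sqrt(2)*x^2/4


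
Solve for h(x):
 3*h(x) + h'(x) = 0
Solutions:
 h(x) = C1*exp(-3*x)


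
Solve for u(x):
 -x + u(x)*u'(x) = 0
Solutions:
 u(x) = -sqrt(C1 + x^2)
 u(x) = sqrt(C1 + x^2)


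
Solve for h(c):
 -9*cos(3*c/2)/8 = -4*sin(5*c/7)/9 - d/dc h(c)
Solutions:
 h(c) = C1 + 3*sin(3*c/2)/4 + 28*cos(5*c/7)/45


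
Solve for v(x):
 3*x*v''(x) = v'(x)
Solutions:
 v(x) = C1 + C2*x^(4/3)


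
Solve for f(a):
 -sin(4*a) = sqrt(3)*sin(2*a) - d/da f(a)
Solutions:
 f(a) = C1 - sqrt(3)*cos(2*a)/2 - cos(4*a)/4


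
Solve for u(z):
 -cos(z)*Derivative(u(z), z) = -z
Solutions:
 u(z) = C1 + Integral(z/cos(z), z)


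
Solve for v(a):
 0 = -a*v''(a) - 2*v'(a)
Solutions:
 v(a) = C1 + C2/a


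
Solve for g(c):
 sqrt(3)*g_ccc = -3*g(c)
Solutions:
 g(c) = C3*exp(-3^(1/6)*c) + (C1*sin(3^(2/3)*c/2) + C2*cos(3^(2/3)*c/2))*exp(3^(1/6)*c/2)


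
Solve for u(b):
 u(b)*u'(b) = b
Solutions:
 u(b) = -sqrt(C1 + b^2)
 u(b) = sqrt(C1 + b^2)


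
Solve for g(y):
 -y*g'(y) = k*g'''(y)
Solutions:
 g(y) = C1 + Integral(C2*airyai(y*(-1/k)^(1/3)) + C3*airybi(y*(-1/k)^(1/3)), y)


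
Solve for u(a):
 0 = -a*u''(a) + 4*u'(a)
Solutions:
 u(a) = C1 + C2*a^5


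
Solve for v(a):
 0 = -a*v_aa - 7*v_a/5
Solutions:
 v(a) = C1 + C2/a^(2/5)


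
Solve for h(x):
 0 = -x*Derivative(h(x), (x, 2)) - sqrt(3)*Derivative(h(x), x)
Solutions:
 h(x) = C1 + C2*x^(1 - sqrt(3))


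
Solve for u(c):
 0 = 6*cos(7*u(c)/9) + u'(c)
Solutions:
 6*c - 9*log(sin(7*u(c)/9) - 1)/14 + 9*log(sin(7*u(c)/9) + 1)/14 = C1


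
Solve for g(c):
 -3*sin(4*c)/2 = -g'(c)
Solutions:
 g(c) = C1 - 3*cos(4*c)/8


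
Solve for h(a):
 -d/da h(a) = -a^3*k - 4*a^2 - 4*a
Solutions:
 h(a) = C1 + a^4*k/4 + 4*a^3/3 + 2*a^2


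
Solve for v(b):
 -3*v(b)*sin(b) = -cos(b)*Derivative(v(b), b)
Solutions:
 v(b) = C1/cos(b)^3


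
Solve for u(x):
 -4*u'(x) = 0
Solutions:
 u(x) = C1


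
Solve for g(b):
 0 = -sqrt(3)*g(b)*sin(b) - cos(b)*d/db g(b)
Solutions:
 g(b) = C1*cos(b)^(sqrt(3))


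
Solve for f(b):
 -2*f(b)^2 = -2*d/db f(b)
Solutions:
 f(b) = -1/(C1 + b)


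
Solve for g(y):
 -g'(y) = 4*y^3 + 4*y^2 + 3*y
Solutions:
 g(y) = C1 - y^4 - 4*y^3/3 - 3*y^2/2


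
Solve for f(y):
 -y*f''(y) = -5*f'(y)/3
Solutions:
 f(y) = C1 + C2*y^(8/3)


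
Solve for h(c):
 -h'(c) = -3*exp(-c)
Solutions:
 h(c) = C1 - 3*exp(-c)


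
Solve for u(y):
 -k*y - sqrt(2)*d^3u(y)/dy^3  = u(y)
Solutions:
 u(y) = C3*exp(-2^(5/6)*y/2) - k*y + (C1*sin(2^(5/6)*sqrt(3)*y/4) + C2*cos(2^(5/6)*sqrt(3)*y/4))*exp(2^(5/6)*y/4)


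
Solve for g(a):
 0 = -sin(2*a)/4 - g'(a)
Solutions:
 g(a) = C1 + cos(2*a)/8


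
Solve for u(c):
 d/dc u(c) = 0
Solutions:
 u(c) = C1


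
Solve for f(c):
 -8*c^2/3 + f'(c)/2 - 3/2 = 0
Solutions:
 f(c) = C1 + 16*c^3/9 + 3*c


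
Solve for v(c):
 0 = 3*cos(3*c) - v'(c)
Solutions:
 v(c) = C1 + sin(3*c)


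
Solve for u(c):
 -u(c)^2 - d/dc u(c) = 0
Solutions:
 u(c) = 1/(C1 + c)


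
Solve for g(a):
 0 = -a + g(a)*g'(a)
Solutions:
 g(a) = -sqrt(C1 + a^2)
 g(a) = sqrt(C1 + a^2)


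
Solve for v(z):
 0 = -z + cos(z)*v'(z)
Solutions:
 v(z) = C1 + Integral(z/cos(z), z)


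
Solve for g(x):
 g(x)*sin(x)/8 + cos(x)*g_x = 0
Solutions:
 g(x) = C1*cos(x)^(1/8)


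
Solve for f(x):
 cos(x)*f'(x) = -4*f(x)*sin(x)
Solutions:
 f(x) = C1*cos(x)^4


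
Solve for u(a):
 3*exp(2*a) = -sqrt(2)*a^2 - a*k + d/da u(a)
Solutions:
 u(a) = C1 + sqrt(2)*a^3/3 + a^2*k/2 + 3*exp(2*a)/2


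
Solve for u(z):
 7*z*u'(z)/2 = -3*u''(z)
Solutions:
 u(z) = C1 + C2*erf(sqrt(21)*z/6)


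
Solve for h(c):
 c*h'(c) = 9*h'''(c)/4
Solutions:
 h(c) = C1 + Integral(C2*airyai(2^(2/3)*3^(1/3)*c/3) + C3*airybi(2^(2/3)*3^(1/3)*c/3), c)


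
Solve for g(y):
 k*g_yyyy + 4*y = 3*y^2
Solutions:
 g(y) = C1 + C2*y + C3*y^2 + C4*y^3 + y^6/(120*k) - y^5/(30*k)


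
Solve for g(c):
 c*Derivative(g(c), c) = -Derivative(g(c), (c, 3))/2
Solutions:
 g(c) = C1 + Integral(C2*airyai(-2^(1/3)*c) + C3*airybi(-2^(1/3)*c), c)


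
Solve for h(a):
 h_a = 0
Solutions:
 h(a) = C1


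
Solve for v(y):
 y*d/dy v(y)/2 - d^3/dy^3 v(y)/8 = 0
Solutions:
 v(y) = C1 + Integral(C2*airyai(2^(2/3)*y) + C3*airybi(2^(2/3)*y), y)


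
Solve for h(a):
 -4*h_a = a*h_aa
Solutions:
 h(a) = C1 + C2/a^3


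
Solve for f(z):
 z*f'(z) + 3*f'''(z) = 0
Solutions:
 f(z) = C1 + Integral(C2*airyai(-3^(2/3)*z/3) + C3*airybi(-3^(2/3)*z/3), z)


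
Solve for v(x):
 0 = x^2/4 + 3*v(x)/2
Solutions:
 v(x) = -x^2/6


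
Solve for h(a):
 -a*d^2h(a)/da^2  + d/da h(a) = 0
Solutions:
 h(a) = C1 + C2*a^2


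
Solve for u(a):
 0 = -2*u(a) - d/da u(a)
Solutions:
 u(a) = C1*exp(-2*a)


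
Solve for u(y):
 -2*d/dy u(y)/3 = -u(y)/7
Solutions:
 u(y) = C1*exp(3*y/14)


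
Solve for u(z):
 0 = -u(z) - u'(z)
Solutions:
 u(z) = C1*exp(-z)


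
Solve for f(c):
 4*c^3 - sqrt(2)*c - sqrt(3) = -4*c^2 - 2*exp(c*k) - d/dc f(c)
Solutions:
 f(c) = C1 - c^4 - 4*c^3/3 + sqrt(2)*c^2/2 + sqrt(3)*c - 2*exp(c*k)/k


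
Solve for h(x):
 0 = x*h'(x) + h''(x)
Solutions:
 h(x) = C1 + C2*erf(sqrt(2)*x/2)


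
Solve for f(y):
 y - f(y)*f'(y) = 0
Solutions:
 f(y) = -sqrt(C1 + y^2)
 f(y) = sqrt(C1 + y^2)


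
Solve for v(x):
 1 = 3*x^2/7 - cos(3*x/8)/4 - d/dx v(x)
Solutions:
 v(x) = C1 + x^3/7 - x - 2*sin(3*x/8)/3


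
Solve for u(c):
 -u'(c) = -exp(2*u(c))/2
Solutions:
 u(c) = log(-sqrt(-1/(C1 + c)))
 u(c) = log(-1/(C1 + c))/2


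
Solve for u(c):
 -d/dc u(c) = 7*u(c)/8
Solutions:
 u(c) = C1*exp(-7*c/8)


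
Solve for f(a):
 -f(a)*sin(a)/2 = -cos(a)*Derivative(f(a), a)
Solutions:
 f(a) = C1/sqrt(cos(a))


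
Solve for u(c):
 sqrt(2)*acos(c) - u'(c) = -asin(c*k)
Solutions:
 u(c) = C1 + sqrt(2)*(c*acos(c) - sqrt(1 - c^2)) + Piecewise((c*asin(c*k) + sqrt(-c^2*k^2 + 1)/k, Ne(k, 0)), (0, True))


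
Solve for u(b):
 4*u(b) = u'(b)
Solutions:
 u(b) = C1*exp(4*b)


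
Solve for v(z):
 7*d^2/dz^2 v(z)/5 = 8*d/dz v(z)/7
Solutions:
 v(z) = C1 + C2*exp(40*z/49)


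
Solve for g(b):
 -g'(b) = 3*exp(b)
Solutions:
 g(b) = C1 - 3*exp(b)


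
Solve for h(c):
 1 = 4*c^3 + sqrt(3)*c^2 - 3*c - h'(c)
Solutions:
 h(c) = C1 + c^4 + sqrt(3)*c^3/3 - 3*c^2/2 - c


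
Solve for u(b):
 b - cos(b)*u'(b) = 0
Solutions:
 u(b) = C1 + Integral(b/cos(b), b)


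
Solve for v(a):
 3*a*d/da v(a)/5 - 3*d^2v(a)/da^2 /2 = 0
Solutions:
 v(a) = C1 + C2*erfi(sqrt(5)*a/5)


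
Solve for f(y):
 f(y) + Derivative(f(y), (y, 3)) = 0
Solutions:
 f(y) = C3*exp(-y) + (C1*sin(sqrt(3)*y/2) + C2*cos(sqrt(3)*y/2))*exp(y/2)


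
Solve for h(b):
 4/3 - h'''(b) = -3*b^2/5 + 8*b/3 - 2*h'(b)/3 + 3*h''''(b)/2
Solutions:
 h(b) = C1 + C2*exp(-b*(2*2^(2/3)/(9*sqrt(73) + 77)^(1/3) + 4 + 2^(1/3)*(9*sqrt(73) + 77)^(1/3))/18)*sin(2^(1/3)*sqrt(3)*b*(-(9*sqrt(73) + 77)^(1/3) + 2*2^(1/3)/(9*sqrt(73) + 77)^(1/3))/18) + C3*exp(-b*(2*2^(2/3)/(9*sqrt(73) + 77)^(1/3) + 4 + 2^(1/3)*(9*sqrt(73) + 77)^(1/3))/18)*cos(2^(1/3)*sqrt(3)*b*(-(9*sqrt(73) + 77)^(1/3) + 2*2^(1/3)/(9*sqrt(73) + 77)^(1/3))/18) + C4*exp(b*(-2 + 2*2^(2/3)/(9*sqrt(73) + 77)^(1/3) + 2^(1/3)*(9*sqrt(73) + 77)^(1/3))/9) - 3*b^3/10 + 2*b^2 - 47*b/10


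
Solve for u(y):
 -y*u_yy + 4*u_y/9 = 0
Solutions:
 u(y) = C1 + C2*y^(13/9)


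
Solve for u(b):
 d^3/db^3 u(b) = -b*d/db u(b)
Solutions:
 u(b) = C1 + Integral(C2*airyai(-b) + C3*airybi(-b), b)


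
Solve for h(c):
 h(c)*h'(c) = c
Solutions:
 h(c) = -sqrt(C1 + c^2)
 h(c) = sqrt(C1 + c^2)


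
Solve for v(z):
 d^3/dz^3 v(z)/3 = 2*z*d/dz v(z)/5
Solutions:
 v(z) = C1 + Integral(C2*airyai(5^(2/3)*6^(1/3)*z/5) + C3*airybi(5^(2/3)*6^(1/3)*z/5), z)


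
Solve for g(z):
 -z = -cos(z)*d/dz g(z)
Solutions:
 g(z) = C1 + Integral(z/cos(z), z)


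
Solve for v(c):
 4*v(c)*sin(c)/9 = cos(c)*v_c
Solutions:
 v(c) = C1/cos(c)^(4/9)


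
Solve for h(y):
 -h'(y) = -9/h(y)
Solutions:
 h(y) = -sqrt(C1 + 18*y)
 h(y) = sqrt(C1 + 18*y)


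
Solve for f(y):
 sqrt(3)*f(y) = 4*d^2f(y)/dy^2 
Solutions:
 f(y) = C1*exp(-3^(1/4)*y/2) + C2*exp(3^(1/4)*y/2)


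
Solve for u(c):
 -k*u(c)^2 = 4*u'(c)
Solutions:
 u(c) = 4/(C1 + c*k)


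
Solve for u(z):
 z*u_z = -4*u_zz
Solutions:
 u(z) = C1 + C2*erf(sqrt(2)*z/4)


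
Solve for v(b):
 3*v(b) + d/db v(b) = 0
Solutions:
 v(b) = C1*exp(-3*b)


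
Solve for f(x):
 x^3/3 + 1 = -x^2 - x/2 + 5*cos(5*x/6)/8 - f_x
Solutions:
 f(x) = C1 - x^4/12 - x^3/3 - x^2/4 - x + 3*sin(5*x/6)/4


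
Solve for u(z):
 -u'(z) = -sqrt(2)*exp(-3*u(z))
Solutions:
 u(z) = log(C1 + 3*sqrt(2)*z)/3
 u(z) = log((-3^(1/3) - 3^(5/6)*I)*(C1 + sqrt(2)*z)^(1/3)/2)
 u(z) = log((-3^(1/3) + 3^(5/6)*I)*(C1 + sqrt(2)*z)^(1/3)/2)


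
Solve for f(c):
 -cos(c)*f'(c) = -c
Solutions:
 f(c) = C1 + Integral(c/cos(c), c)


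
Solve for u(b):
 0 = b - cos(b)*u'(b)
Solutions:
 u(b) = C1 + Integral(b/cos(b), b)


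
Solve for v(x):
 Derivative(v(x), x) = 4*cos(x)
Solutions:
 v(x) = C1 + 4*sin(x)


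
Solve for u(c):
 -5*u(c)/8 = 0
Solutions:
 u(c) = 0


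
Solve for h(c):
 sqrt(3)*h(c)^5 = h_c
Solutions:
 h(c) = -(-1/(C1 + 4*sqrt(3)*c))^(1/4)
 h(c) = (-1/(C1 + 4*sqrt(3)*c))^(1/4)
 h(c) = -I*(-1/(C1 + 4*sqrt(3)*c))^(1/4)
 h(c) = I*(-1/(C1 + 4*sqrt(3)*c))^(1/4)


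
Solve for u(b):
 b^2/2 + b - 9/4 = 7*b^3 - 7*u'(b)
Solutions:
 u(b) = C1 + b^4/4 - b^3/42 - b^2/14 + 9*b/28


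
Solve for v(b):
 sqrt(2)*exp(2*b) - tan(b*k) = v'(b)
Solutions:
 v(b) = C1 - Piecewise((-log(cos(b*k))/k, Ne(k, 0)), (0, True)) + sqrt(2)*exp(2*b)/2


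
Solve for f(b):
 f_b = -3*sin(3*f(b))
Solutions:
 f(b) = -acos((-C1 - exp(18*b))/(C1 - exp(18*b)))/3 + 2*pi/3
 f(b) = acos((-C1 - exp(18*b))/(C1 - exp(18*b)))/3


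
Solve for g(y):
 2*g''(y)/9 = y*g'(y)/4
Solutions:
 g(y) = C1 + C2*erfi(3*y/4)


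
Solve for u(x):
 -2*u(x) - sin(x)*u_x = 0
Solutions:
 u(x) = C1*(cos(x) + 1)/(cos(x) - 1)


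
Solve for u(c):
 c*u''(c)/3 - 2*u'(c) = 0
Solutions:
 u(c) = C1 + C2*c^7


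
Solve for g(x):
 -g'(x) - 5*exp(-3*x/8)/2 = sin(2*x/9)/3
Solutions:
 g(x) = C1 + 3*cos(2*x/9)/2 + 20*exp(-3*x/8)/3


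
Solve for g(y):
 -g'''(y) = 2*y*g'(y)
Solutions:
 g(y) = C1 + Integral(C2*airyai(-2^(1/3)*y) + C3*airybi(-2^(1/3)*y), y)


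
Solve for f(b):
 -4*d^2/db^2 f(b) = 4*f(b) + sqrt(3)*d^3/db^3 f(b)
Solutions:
 f(b) = C1*exp(b*(-8*sqrt(3) + 8*2^(2/3)/(sqrt(435) + 113*sqrt(3)/9)^(1/3) + 3*2^(1/3)*(sqrt(435) + 113*sqrt(3)/9)^(1/3))/18)*sin(sqrt(3)*b*(-3*(2*sqrt(435) + 226*sqrt(3)/9)^(1/3) + 16/(2*sqrt(435) + 226*sqrt(3)/9)^(1/3))/18) + C2*exp(b*(-8*sqrt(3) + 8*2^(2/3)/(sqrt(435) + 113*sqrt(3)/9)^(1/3) + 3*2^(1/3)*(sqrt(435) + 113*sqrt(3)/9)^(1/3))/18)*cos(sqrt(3)*b*(-3*(2*sqrt(435) + 226*sqrt(3)/9)^(1/3) + 16/(2*sqrt(435) + 226*sqrt(3)/9)^(1/3))/18) + C3*exp(-b*(8*2^(2/3)/(sqrt(435) + 113*sqrt(3)/9)^(1/3) + 4*sqrt(3) + 3*2^(1/3)*(sqrt(435) + 113*sqrt(3)/9)^(1/3))/9)


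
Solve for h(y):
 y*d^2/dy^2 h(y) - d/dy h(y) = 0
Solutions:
 h(y) = C1 + C2*y^2


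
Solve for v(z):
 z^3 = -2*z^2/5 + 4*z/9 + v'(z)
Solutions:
 v(z) = C1 + z^4/4 + 2*z^3/15 - 2*z^2/9


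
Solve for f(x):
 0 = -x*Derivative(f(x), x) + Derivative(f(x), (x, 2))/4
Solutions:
 f(x) = C1 + C2*erfi(sqrt(2)*x)


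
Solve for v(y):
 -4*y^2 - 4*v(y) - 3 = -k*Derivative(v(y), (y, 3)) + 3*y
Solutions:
 v(y) = C1*exp(2^(2/3)*y*(1/k)^(1/3)) + C2*exp(2^(2/3)*y*(-1 + sqrt(3)*I)*(1/k)^(1/3)/2) + C3*exp(-2^(2/3)*y*(1 + sqrt(3)*I)*(1/k)^(1/3)/2) - y^2 - 3*y/4 - 3/4


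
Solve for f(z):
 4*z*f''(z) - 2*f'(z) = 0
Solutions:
 f(z) = C1 + C2*z^(3/2)


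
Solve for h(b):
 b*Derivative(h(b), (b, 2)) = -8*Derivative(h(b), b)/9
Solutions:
 h(b) = C1 + C2*b^(1/9)


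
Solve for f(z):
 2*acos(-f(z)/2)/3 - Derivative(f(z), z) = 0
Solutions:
 Integral(1/acos(-_y/2), (_y, f(z))) = C1 + 2*z/3


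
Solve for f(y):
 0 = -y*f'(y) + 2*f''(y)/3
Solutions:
 f(y) = C1 + C2*erfi(sqrt(3)*y/2)


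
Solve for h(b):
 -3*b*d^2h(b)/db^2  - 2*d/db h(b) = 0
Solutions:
 h(b) = C1 + C2*b^(1/3)


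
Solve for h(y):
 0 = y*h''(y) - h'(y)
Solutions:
 h(y) = C1 + C2*y^2


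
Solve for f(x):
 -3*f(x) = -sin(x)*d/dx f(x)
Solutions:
 f(x) = C1*(cos(x) - 1)^(3/2)/(cos(x) + 1)^(3/2)


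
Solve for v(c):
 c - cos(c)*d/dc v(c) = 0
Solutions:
 v(c) = C1 + Integral(c/cos(c), c)


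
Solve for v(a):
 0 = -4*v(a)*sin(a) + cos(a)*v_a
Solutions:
 v(a) = C1/cos(a)^4


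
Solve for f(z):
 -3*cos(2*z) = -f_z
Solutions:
 f(z) = C1 + 3*sin(2*z)/2


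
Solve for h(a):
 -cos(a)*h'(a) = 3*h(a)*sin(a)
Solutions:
 h(a) = C1*cos(a)^3


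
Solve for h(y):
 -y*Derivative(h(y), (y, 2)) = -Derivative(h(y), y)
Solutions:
 h(y) = C1 + C2*y^2


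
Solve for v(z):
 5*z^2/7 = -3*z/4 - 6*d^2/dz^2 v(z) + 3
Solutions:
 v(z) = C1 + C2*z - 5*z^4/504 - z^3/48 + z^2/4


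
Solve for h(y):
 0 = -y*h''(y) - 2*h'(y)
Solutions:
 h(y) = C1 + C2/y


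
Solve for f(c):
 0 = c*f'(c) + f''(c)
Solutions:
 f(c) = C1 + C2*erf(sqrt(2)*c/2)


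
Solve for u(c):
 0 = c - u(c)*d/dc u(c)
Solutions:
 u(c) = -sqrt(C1 + c^2)
 u(c) = sqrt(C1 + c^2)


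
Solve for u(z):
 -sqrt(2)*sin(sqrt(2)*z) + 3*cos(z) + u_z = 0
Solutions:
 u(z) = C1 - 3*sin(z) - cos(sqrt(2)*z)


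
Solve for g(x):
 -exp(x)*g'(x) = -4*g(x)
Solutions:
 g(x) = C1*exp(-4*exp(-x))


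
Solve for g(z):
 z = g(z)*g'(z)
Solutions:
 g(z) = -sqrt(C1 + z^2)
 g(z) = sqrt(C1 + z^2)


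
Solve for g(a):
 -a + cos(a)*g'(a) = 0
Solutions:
 g(a) = C1 + Integral(a/cos(a), a)


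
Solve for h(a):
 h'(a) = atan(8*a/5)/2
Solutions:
 h(a) = C1 + a*atan(8*a/5)/2 - 5*log(64*a^2 + 25)/32


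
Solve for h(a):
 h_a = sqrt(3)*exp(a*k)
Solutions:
 h(a) = C1 + sqrt(3)*exp(a*k)/k


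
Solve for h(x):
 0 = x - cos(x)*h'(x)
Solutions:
 h(x) = C1 + Integral(x/cos(x), x)


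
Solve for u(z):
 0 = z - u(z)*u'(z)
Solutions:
 u(z) = -sqrt(C1 + z^2)
 u(z) = sqrt(C1 + z^2)


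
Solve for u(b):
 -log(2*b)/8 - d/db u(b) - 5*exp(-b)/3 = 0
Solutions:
 u(b) = C1 - b*log(b)/8 + b*(1 - log(2))/8 + 5*exp(-b)/3


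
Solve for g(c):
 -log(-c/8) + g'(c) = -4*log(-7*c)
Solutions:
 g(c) = C1 - 3*c*log(-c) + c*(3 - log(19208))


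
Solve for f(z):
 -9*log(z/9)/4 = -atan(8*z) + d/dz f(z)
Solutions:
 f(z) = C1 - 9*z*log(z)/4 + z*atan(8*z) + 9*z/4 + 9*z*log(3)/2 - log(64*z^2 + 1)/16


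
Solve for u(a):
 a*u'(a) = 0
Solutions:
 u(a) = C1


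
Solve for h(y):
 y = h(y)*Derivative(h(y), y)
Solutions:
 h(y) = -sqrt(C1 + y^2)
 h(y) = sqrt(C1 + y^2)


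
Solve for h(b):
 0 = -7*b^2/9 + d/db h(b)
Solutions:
 h(b) = C1 + 7*b^3/27


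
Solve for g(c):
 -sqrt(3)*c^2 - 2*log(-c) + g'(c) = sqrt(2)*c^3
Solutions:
 g(c) = C1 + sqrt(2)*c^4/4 + sqrt(3)*c^3/3 + 2*c*log(-c) - 2*c


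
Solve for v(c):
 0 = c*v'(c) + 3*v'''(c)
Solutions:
 v(c) = C1 + Integral(C2*airyai(-3^(2/3)*c/3) + C3*airybi(-3^(2/3)*c/3), c)


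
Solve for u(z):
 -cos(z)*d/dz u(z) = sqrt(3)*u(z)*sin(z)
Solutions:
 u(z) = C1*cos(z)^(sqrt(3))


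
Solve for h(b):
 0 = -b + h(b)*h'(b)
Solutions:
 h(b) = -sqrt(C1 + b^2)
 h(b) = sqrt(C1 + b^2)


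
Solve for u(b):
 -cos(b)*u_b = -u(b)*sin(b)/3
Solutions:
 u(b) = C1/cos(b)^(1/3)


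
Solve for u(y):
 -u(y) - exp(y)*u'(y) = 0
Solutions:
 u(y) = C1*exp(exp(-y))


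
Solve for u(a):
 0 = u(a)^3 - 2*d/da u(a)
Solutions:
 u(a) = -sqrt(-1/(C1 + a))
 u(a) = sqrt(-1/(C1 + a))


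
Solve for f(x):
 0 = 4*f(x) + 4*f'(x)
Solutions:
 f(x) = C1*exp(-x)


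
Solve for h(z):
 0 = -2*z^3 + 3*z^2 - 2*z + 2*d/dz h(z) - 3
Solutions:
 h(z) = C1 + z^4/4 - z^3/2 + z^2/2 + 3*z/2


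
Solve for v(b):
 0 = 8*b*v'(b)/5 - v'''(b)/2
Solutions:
 v(b) = C1 + Integral(C2*airyai(2*2^(1/3)*5^(2/3)*b/5) + C3*airybi(2*2^(1/3)*5^(2/3)*b/5), b)


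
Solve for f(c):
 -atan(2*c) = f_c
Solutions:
 f(c) = C1 - c*atan(2*c) + log(4*c^2 + 1)/4


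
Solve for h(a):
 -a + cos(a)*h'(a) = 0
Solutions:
 h(a) = C1 + Integral(a/cos(a), a)


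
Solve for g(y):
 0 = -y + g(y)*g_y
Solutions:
 g(y) = -sqrt(C1 + y^2)
 g(y) = sqrt(C1 + y^2)


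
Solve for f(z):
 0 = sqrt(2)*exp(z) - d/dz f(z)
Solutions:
 f(z) = C1 + sqrt(2)*exp(z)


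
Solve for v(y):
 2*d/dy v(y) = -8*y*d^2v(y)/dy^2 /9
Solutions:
 v(y) = C1 + C2/y^(5/4)


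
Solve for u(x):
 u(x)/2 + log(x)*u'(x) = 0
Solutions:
 u(x) = C1*exp(-li(x)/2)


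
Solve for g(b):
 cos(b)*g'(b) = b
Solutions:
 g(b) = C1 + Integral(b/cos(b), b)


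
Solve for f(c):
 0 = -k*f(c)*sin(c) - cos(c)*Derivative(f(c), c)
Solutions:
 f(c) = C1*exp(k*log(cos(c)))


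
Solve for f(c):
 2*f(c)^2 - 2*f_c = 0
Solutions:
 f(c) = -1/(C1 + c)


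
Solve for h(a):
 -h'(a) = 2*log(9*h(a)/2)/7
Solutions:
 -7*Integral(1/(-log(_y) - 2*log(3) + log(2)), (_y, h(a)))/2 = C1 - a


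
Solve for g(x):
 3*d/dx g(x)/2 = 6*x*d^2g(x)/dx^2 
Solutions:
 g(x) = C1 + C2*x^(5/4)


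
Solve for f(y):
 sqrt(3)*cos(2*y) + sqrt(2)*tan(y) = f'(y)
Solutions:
 f(y) = C1 - sqrt(2)*log(cos(y)) + sqrt(3)*sin(2*y)/2


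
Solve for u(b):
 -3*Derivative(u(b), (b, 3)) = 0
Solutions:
 u(b) = C1 + C2*b + C3*b^2


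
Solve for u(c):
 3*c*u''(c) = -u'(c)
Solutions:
 u(c) = C1 + C2*c^(2/3)


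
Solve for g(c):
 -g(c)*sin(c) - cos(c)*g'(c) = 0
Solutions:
 g(c) = C1*cos(c)


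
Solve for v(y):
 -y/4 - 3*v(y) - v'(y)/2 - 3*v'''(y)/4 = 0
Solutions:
 v(y) = C1*exp(-2^(1/3)*y*(-(27 + sqrt(731))^(1/3) + 2^(1/3)/(27 + sqrt(731))^(1/3))/6)*sin(2^(1/3)*sqrt(3)*y*(2^(1/3)/(27 + sqrt(731))^(1/3) + (27 + sqrt(731))^(1/3))/6) + C2*exp(-2^(1/3)*y*(-(27 + sqrt(731))^(1/3) + 2^(1/3)/(27 + sqrt(731))^(1/3))/6)*cos(2^(1/3)*sqrt(3)*y*(2^(1/3)/(27 + sqrt(731))^(1/3) + (27 + sqrt(731))^(1/3))/6) + C3*exp(2^(1/3)*y*(-(27 + sqrt(731))^(1/3) + 2^(1/3)/(27 + sqrt(731))^(1/3))/3) - y/12 + 1/72


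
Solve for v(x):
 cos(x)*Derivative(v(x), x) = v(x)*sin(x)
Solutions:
 v(x) = C1/cos(x)


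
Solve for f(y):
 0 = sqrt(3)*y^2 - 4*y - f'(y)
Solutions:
 f(y) = C1 + sqrt(3)*y^3/3 - 2*y^2


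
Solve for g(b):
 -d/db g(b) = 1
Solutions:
 g(b) = C1 - b


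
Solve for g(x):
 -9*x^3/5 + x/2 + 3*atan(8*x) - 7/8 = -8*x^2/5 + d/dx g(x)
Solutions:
 g(x) = C1 - 9*x^4/20 + 8*x^3/15 + x^2/4 + 3*x*atan(8*x) - 7*x/8 - 3*log(64*x^2 + 1)/16


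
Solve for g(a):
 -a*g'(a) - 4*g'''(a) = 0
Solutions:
 g(a) = C1 + Integral(C2*airyai(-2^(1/3)*a/2) + C3*airybi(-2^(1/3)*a/2), a)
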